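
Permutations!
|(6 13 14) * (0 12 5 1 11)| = 15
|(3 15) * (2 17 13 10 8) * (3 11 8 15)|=7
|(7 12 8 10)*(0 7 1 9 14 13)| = 9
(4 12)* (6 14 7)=(4 12)(6 14 7)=[0, 1, 2, 3, 12, 5, 14, 6, 8, 9, 10, 11, 4, 13, 7]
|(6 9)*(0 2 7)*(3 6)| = |(0 2 7)(3 6 9)| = 3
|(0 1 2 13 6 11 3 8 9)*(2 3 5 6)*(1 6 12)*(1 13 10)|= 12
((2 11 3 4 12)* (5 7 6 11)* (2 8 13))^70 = (13)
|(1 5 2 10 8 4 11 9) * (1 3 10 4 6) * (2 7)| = 11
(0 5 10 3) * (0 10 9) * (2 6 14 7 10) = (0 5 9)(2 6 14 7 10 3) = [5, 1, 6, 2, 4, 9, 14, 10, 8, 0, 3, 11, 12, 13, 7]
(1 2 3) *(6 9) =(1 2 3)(6 9) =[0, 2, 3, 1, 4, 5, 9, 7, 8, 6]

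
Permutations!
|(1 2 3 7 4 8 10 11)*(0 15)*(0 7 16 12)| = 12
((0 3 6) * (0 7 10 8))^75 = ((0 3 6 7 10 8))^75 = (0 7)(3 10)(6 8)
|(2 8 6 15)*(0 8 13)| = |(0 8 6 15 2 13)| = 6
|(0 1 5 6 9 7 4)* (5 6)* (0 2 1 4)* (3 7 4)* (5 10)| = 30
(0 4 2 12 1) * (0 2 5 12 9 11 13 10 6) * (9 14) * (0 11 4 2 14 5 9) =[2, 14, 5, 3, 9, 12, 11, 7, 8, 4, 6, 13, 1, 10, 0] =(0 2 5 12 1 14)(4 9)(6 11 13 10)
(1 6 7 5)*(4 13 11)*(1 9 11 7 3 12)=(1 6 3 12)(4 13 7 5 9 11)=[0, 6, 2, 12, 13, 9, 3, 5, 8, 11, 10, 4, 1, 7]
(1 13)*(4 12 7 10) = [0, 13, 2, 3, 12, 5, 6, 10, 8, 9, 4, 11, 7, 1] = (1 13)(4 12 7 10)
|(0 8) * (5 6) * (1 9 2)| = 6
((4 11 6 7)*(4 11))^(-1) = (6 11 7)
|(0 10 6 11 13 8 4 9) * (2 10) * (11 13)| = 8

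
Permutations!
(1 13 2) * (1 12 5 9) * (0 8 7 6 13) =[8, 0, 12, 3, 4, 9, 13, 6, 7, 1, 10, 11, 5, 2] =(0 8 7 6 13 2 12 5 9 1)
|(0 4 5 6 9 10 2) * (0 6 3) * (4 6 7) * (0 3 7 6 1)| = |(0 1)(2 6 9 10)(4 5 7)| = 12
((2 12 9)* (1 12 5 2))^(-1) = (1 9 12)(2 5)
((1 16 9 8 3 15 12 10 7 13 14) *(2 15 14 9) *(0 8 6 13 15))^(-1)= ((0 8 3 14 1 16 2)(6 13 9)(7 15 12 10))^(-1)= (0 2 16 1 14 3 8)(6 9 13)(7 10 12 15)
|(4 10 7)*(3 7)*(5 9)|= 4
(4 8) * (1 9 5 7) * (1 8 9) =(4 9 5 7 8) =[0, 1, 2, 3, 9, 7, 6, 8, 4, 5]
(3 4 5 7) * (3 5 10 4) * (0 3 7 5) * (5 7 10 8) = (0 3 10 4 8 5 7) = [3, 1, 2, 10, 8, 7, 6, 0, 5, 9, 4]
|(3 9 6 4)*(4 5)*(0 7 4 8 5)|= |(0 7 4 3 9 6)(5 8)|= 6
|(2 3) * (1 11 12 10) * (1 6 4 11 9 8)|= |(1 9 8)(2 3)(4 11 12 10 6)|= 30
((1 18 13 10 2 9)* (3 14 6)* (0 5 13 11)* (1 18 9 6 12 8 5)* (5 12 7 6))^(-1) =((0 1 9 18 11)(2 5 13 10)(3 14 7 6)(8 12))^(-1) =(0 11 18 9 1)(2 10 13 5)(3 6 7 14)(8 12)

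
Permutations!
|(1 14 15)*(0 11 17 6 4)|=|(0 11 17 6 4)(1 14 15)|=15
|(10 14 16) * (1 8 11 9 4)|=|(1 8 11 9 4)(10 14 16)|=15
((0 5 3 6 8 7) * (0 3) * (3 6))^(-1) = (0 5)(6 7 8)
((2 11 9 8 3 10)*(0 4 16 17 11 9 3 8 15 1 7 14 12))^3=(0 17 10 15 14 4 11 2 1 12 16 3 9 7)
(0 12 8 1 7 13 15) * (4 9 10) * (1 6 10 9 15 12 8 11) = (0 8 6 10 4 15)(1 7 13 12 11) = [8, 7, 2, 3, 15, 5, 10, 13, 6, 9, 4, 1, 11, 12, 14, 0]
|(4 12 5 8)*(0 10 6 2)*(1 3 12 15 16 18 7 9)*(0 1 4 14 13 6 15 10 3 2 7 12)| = 26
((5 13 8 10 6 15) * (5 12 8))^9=((5 13)(6 15 12 8 10))^9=(5 13)(6 10 8 12 15)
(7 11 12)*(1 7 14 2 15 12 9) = (1 7 11 9)(2 15 12 14) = [0, 7, 15, 3, 4, 5, 6, 11, 8, 1, 10, 9, 14, 13, 2, 12]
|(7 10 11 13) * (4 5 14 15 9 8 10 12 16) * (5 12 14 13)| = 9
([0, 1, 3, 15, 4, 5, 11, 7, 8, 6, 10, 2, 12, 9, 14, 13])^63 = (15)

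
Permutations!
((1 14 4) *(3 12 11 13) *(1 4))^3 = ((1 14)(3 12 11 13))^3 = (1 14)(3 13 11 12)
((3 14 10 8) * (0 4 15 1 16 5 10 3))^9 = ((0 4 15 1 16 5 10 8)(3 14))^9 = (0 4 15 1 16 5 10 8)(3 14)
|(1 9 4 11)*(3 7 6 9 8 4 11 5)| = |(1 8 4 5 3 7 6 9 11)| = 9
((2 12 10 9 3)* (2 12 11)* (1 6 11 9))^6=(1 12 9 11)(2 6 10 3)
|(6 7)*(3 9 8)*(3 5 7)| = |(3 9 8 5 7 6)| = 6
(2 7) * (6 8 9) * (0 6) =[6, 1, 7, 3, 4, 5, 8, 2, 9, 0] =(0 6 8 9)(2 7)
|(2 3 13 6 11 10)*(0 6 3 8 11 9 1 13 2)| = 10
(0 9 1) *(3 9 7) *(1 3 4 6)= (0 7 4 6 1)(3 9)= [7, 0, 2, 9, 6, 5, 1, 4, 8, 3]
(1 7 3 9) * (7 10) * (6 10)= (1 6 10 7 3 9)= [0, 6, 2, 9, 4, 5, 10, 3, 8, 1, 7]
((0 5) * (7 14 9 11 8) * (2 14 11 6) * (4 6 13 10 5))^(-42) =(0 2 13)(4 14 10)(5 6 9)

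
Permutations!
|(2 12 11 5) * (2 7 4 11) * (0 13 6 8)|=|(0 13 6 8)(2 12)(4 11 5 7)|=4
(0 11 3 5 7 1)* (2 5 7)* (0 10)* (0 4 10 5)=(0 11 3 7 1 5 2)(4 10)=[11, 5, 0, 7, 10, 2, 6, 1, 8, 9, 4, 3]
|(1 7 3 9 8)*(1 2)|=6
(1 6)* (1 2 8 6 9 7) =[0, 9, 8, 3, 4, 5, 2, 1, 6, 7] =(1 9 7)(2 8 6)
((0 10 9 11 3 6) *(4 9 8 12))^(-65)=(0 3 9 12 10 6 11 4 8)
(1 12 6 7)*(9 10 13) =(1 12 6 7)(9 10 13) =[0, 12, 2, 3, 4, 5, 7, 1, 8, 10, 13, 11, 6, 9]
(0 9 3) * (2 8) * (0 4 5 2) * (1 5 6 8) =(0 9 3 4 6 8)(1 5 2) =[9, 5, 1, 4, 6, 2, 8, 7, 0, 3]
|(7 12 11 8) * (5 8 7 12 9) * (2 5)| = 7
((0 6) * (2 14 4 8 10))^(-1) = ((0 6)(2 14 4 8 10))^(-1) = (0 6)(2 10 8 4 14)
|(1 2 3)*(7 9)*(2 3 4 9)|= 4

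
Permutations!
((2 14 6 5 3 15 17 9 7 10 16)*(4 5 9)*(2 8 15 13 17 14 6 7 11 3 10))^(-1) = (2 7 14 15 8 16 10 5 4 17 13 3 11 9 6)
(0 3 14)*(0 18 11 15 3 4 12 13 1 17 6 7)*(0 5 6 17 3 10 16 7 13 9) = [4, 3, 2, 14, 12, 6, 13, 5, 8, 0, 16, 15, 9, 1, 18, 10, 7, 17, 11] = (0 4 12 9)(1 3 14 18 11 15 10 16 7 5 6 13)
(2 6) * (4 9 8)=(2 6)(4 9 8)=[0, 1, 6, 3, 9, 5, 2, 7, 4, 8]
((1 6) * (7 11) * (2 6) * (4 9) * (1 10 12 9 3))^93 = ((1 2 6 10 12 9 4 3)(7 11))^93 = (1 9 6 3 12 2 4 10)(7 11)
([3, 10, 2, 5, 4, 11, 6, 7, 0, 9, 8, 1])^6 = [8, 11, 2, 0, 4, 3, 6, 7, 10, 9, 1, 5]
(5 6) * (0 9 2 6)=[9, 1, 6, 3, 4, 0, 5, 7, 8, 2]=(0 9 2 6 5)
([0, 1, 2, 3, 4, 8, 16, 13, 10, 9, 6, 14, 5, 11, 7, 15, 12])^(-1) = [0, 1, 2, 3, 4, 12, 10, 14, 5, 9, 8, 13, 16, 7, 11, 15, 6]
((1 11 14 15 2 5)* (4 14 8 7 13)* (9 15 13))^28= ((1 11 8 7 9 15 2 5)(4 14 13))^28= (1 9)(2 8)(4 14 13)(5 7)(11 15)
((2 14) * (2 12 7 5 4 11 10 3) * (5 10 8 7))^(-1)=((2 14 12 5 4 11 8 7 10 3))^(-1)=(2 3 10 7 8 11 4 5 12 14)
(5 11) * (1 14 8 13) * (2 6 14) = (1 2 6 14 8 13)(5 11) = [0, 2, 6, 3, 4, 11, 14, 7, 13, 9, 10, 5, 12, 1, 8]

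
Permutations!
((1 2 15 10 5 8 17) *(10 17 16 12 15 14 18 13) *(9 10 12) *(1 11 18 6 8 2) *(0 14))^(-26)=(0 14 6 8 16 9 10 5 2)(11 15 13)(12 18 17)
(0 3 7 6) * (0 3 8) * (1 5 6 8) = (0 1 5 6 3 7 8) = [1, 5, 2, 7, 4, 6, 3, 8, 0]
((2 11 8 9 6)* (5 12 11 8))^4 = ((2 8 9 6)(5 12 11))^4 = (5 12 11)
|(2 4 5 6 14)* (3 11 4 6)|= 12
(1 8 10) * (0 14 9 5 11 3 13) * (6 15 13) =(0 14 9 5 11 3 6 15 13)(1 8 10) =[14, 8, 2, 6, 4, 11, 15, 7, 10, 5, 1, 3, 12, 0, 9, 13]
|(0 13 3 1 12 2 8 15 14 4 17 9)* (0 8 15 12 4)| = 12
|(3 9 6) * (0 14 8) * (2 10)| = 6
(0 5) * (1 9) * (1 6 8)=(0 5)(1 9 6 8)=[5, 9, 2, 3, 4, 0, 8, 7, 1, 6]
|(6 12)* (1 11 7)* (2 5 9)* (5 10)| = |(1 11 7)(2 10 5 9)(6 12)| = 12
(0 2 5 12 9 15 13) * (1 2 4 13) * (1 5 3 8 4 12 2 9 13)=(0 12 13)(1 9 15 5 2 3 8 4)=[12, 9, 3, 8, 1, 2, 6, 7, 4, 15, 10, 11, 13, 0, 14, 5]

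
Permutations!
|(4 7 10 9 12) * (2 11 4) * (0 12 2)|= 6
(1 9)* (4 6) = [0, 9, 2, 3, 6, 5, 4, 7, 8, 1] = (1 9)(4 6)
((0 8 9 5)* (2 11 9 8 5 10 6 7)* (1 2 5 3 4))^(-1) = (0 5 7 6 10 9 11 2 1 4 3)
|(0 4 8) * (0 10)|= |(0 4 8 10)|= 4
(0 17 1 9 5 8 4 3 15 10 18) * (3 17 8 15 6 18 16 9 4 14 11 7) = (0 8 14 11 7 3 6 18)(1 4 17)(5 15 10 16 9) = [8, 4, 2, 6, 17, 15, 18, 3, 14, 5, 16, 7, 12, 13, 11, 10, 9, 1, 0]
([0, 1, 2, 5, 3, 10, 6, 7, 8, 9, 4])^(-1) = (3 4 10 5)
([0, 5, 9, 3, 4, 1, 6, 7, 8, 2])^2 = [0, 1, 2, 3, 4, 5, 6, 7, 8, 9]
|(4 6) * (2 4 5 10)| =|(2 4 6 5 10)| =5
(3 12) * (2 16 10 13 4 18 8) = [0, 1, 16, 12, 18, 5, 6, 7, 2, 9, 13, 11, 3, 4, 14, 15, 10, 17, 8] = (2 16 10 13 4 18 8)(3 12)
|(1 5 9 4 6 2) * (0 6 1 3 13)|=|(0 6 2 3 13)(1 5 9 4)|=20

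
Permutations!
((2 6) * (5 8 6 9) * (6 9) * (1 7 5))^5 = (9)(2 6)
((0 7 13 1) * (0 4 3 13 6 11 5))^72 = ((0 7 6 11 5)(1 4 3 13))^72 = (13)(0 6 5 7 11)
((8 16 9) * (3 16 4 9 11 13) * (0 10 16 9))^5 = (0 3 10 9 16 8 11 4 13)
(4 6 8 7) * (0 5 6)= [5, 1, 2, 3, 0, 6, 8, 4, 7]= (0 5 6 8 7 4)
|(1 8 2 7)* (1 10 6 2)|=4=|(1 8)(2 7 10 6)|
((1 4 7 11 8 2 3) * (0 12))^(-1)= ((0 12)(1 4 7 11 8 2 3))^(-1)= (0 12)(1 3 2 8 11 7 4)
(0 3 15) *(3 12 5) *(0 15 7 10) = [12, 1, 2, 7, 4, 3, 6, 10, 8, 9, 0, 11, 5, 13, 14, 15] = (15)(0 12 5 3 7 10)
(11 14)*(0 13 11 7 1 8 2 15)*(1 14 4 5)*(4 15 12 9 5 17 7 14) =(0 13 11 15)(1 8 2 12 9 5)(4 17 7) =[13, 8, 12, 3, 17, 1, 6, 4, 2, 5, 10, 15, 9, 11, 14, 0, 16, 7]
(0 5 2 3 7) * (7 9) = (0 5 2 3 9 7) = [5, 1, 3, 9, 4, 2, 6, 0, 8, 7]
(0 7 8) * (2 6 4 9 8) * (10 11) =[7, 1, 6, 3, 9, 5, 4, 2, 0, 8, 11, 10] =(0 7 2 6 4 9 8)(10 11)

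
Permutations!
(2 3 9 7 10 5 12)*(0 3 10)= [3, 1, 10, 9, 4, 12, 6, 0, 8, 7, 5, 11, 2]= (0 3 9 7)(2 10 5 12)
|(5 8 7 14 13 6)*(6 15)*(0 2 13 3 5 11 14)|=|(0 2 13 15 6 11 14 3 5 8 7)|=11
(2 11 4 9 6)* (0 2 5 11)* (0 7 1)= [2, 0, 7, 3, 9, 11, 5, 1, 8, 6, 10, 4]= (0 2 7 1)(4 9 6 5 11)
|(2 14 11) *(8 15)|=6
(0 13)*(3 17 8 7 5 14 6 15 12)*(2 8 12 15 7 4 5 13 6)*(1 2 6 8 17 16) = (0 8 4 5 14 6 7 13)(1 2 17 12 3 16) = [8, 2, 17, 16, 5, 14, 7, 13, 4, 9, 10, 11, 3, 0, 6, 15, 1, 12]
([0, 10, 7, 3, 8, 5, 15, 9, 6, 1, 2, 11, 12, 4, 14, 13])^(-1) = [0, 9, 10, 3, 13, 5, 8, 2, 4, 7, 1, 11, 12, 15, 14, 6]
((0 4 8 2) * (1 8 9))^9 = ((0 4 9 1 8 2))^9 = (0 1)(2 9)(4 8)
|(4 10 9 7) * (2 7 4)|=|(2 7)(4 10 9)|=6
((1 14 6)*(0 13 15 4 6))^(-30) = ((0 13 15 4 6 1 14))^(-30) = (0 1 4 13 14 6 15)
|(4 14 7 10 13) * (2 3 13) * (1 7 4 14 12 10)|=14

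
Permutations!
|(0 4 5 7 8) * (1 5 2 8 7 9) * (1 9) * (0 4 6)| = |(9)(0 6)(1 5)(2 8 4)| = 6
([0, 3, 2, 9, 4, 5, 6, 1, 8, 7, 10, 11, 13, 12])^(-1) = (1 7 9 3)(12 13)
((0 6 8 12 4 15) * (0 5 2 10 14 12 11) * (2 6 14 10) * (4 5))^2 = (15)(0 12 6 11 14 5 8)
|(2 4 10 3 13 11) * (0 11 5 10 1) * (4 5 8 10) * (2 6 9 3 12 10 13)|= 18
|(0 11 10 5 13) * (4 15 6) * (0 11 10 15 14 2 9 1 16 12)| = |(0 10 5 13 11 15 6 4 14 2 9 1 16 12)| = 14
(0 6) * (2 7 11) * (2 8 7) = (0 6)(7 11 8) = [6, 1, 2, 3, 4, 5, 0, 11, 7, 9, 10, 8]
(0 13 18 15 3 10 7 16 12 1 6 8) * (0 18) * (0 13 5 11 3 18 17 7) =[5, 6, 2, 10, 4, 11, 8, 16, 17, 9, 0, 3, 1, 13, 14, 18, 12, 7, 15] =(0 5 11 3 10)(1 6 8 17 7 16 12)(15 18)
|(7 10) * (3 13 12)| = |(3 13 12)(7 10)| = 6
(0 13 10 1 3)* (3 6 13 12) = (0 12 3)(1 6 13 10) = [12, 6, 2, 0, 4, 5, 13, 7, 8, 9, 1, 11, 3, 10]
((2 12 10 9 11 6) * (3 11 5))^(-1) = (2 6 11 3 5 9 10 12)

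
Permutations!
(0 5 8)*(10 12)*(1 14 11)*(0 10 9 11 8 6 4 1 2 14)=(0 5 6 4 1)(2 14 8 10 12 9 11)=[5, 0, 14, 3, 1, 6, 4, 7, 10, 11, 12, 2, 9, 13, 8]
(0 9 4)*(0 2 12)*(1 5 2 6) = (0 9 4 6 1 5 2 12) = [9, 5, 12, 3, 6, 2, 1, 7, 8, 4, 10, 11, 0]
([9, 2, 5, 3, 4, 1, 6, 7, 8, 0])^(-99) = (0 9)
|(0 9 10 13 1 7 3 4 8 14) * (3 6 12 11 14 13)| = 13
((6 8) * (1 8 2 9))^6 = (1 8 6 2 9)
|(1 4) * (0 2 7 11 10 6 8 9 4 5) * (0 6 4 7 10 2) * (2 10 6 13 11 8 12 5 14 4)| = |(1 14 4)(2 6 12 5 13 11 10)(7 8 9)| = 21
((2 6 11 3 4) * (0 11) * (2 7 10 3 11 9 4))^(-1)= (11)(0 6 2 3 10 7 4 9)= ((11)(0 9 4 7 10 3 2 6))^(-1)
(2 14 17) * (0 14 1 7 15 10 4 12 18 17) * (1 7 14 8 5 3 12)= (0 8 5 3 12 18 17 2 7 15 10 4 1 14)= [8, 14, 7, 12, 1, 3, 6, 15, 5, 9, 4, 11, 18, 13, 0, 10, 16, 2, 17]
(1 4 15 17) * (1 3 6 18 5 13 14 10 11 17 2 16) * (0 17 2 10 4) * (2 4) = (0 17 3 6 18 5 13 14 2 16 1)(4 15 10 11) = [17, 0, 16, 6, 15, 13, 18, 7, 8, 9, 11, 4, 12, 14, 2, 10, 1, 3, 5]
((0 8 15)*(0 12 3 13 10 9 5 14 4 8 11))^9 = (0 11)(3 12 15 8 4 14 5 9 10 13)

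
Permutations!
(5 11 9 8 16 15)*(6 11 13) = (5 13 6 11 9 8 16 15) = [0, 1, 2, 3, 4, 13, 11, 7, 16, 8, 10, 9, 12, 6, 14, 5, 15]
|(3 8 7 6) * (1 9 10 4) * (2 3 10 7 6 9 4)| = |(1 4)(2 3 8 6 10)(7 9)| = 10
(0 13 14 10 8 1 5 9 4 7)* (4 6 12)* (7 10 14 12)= (14)(0 13 12 4 10 8 1 5 9 6 7)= [13, 5, 2, 3, 10, 9, 7, 0, 1, 6, 8, 11, 4, 12, 14]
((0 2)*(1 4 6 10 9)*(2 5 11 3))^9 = (0 2 3 11 5)(1 9 10 6 4)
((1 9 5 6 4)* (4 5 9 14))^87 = ((1 14 4)(5 6))^87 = (14)(5 6)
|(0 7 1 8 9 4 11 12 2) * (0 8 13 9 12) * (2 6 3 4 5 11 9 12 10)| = 33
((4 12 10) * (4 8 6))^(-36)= ((4 12 10 8 6))^(-36)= (4 6 8 10 12)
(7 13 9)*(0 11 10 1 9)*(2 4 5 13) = [11, 9, 4, 3, 5, 13, 6, 2, 8, 7, 1, 10, 12, 0] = (0 11 10 1 9 7 2 4 5 13)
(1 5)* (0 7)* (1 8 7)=(0 1 5 8 7)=[1, 5, 2, 3, 4, 8, 6, 0, 7]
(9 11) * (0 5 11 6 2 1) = [5, 0, 1, 3, 4, 11, 2, 7, 8, 6, 10, 9] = (0 5 11 9 6 2 1)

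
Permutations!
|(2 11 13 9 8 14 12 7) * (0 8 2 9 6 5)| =|(0 8 14 12 7 9 2 11 13 6 5)| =11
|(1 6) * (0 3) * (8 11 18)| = |(0 3)(1 6)(8 11 18)| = 6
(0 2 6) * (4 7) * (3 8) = [2, 1, 6, 8, 7, 5, 0, 4, 3] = (0 2 6)(3 8)(4 7)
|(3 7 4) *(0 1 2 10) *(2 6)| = 15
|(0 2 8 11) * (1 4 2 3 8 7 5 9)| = 12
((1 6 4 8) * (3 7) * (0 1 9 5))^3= ((0 1 6 4 8 9 5)(3 7))^3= (0 4 5 6 9 1 8)(3 7)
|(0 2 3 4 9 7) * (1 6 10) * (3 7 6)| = 6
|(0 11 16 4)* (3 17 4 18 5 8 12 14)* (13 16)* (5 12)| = |(0 11 13 16 18 12 14 3 17 4)(5 8)| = 10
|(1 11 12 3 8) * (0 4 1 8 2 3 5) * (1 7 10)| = 8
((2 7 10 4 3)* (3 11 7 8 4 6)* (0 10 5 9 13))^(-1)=(0 13 9 5 7 11 4 8 2 3 6 10)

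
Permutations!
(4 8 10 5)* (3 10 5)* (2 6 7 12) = (2 6 7 12)(3 10)(4 8 5) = [0, 1, 6, 10, 8, 4, 7, 12, 5, 9, 3, 11, 2]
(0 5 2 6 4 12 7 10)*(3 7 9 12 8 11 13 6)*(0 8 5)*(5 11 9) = (2 3 7 10 8 9 12 5)(4 11 13 6) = [0, 1, 3, 7, 11, 2, 4, 10, 9, 12, 8, 13, 5, 6]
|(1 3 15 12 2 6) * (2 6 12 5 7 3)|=4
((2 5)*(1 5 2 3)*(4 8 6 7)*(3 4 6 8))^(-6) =(8)(1 4)(3 5)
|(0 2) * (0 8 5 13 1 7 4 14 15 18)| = |(0 2 8 5 13 1 7 4 14 15 18)| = 11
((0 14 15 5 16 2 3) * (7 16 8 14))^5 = ((0 7 16 2 3)(5 8 14 15))^5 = (16)(5 8 14 15)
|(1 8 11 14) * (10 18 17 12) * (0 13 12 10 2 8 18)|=|(0 13 12 2 8 11 14 1 18 17 10)|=11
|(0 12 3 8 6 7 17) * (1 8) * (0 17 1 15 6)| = 8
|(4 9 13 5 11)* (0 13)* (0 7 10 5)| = |(0 13)(4 9 7 10 5 11)| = 6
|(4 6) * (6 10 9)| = |(4 10 9 6)| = 4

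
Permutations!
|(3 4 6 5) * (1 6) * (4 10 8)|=7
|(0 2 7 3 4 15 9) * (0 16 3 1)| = 20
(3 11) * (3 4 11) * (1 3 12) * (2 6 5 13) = (1 3 12)(2 6 5 13)(4 11) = [0, 3, 6, 12, 11, 13, 5, 7, 8, 9, 10, 4, 1, 2]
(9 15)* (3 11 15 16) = (3 11 15 9 16) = [0, 1, 2, 11, 4, 5, 6, 7, 8, 16, 10, 15, 12, 13, 14, 9, 3]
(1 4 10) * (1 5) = (1 4 10 5) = [0, 4, 2, 3, 10, 1, 6, 7, 8, 9, 5]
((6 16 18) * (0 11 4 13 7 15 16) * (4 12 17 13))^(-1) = (0 6 18 16 15 7 13 17 12 11)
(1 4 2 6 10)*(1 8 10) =(1 4 2 6)(8 10) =[0, 4, 6, 3, 2, 5, 1, 7, 10, 9, 8]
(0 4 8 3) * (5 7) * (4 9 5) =[9, 1, 2, 0, 8, 7, 6, 4, 3, 5] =(0 9 5 7 4 8 3)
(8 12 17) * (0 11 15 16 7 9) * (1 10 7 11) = (0 1 10 7 9)(8 12 17)(11 15 16) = [1, 10, 2, 3, 4, 5, 6, 9, 12, 0, 7, 15, 17, 13, 14, 16, 11, 8]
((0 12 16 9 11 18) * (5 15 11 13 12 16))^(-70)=((0 16 9 13 12 5 15 11 18))^(-70)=(0 9 12 15 18 16 13 5 11)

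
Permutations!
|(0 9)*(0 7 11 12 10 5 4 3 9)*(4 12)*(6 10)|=|(3 9 7 11 4)(5 12 6 10)|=20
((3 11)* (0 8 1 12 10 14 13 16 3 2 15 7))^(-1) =((0 8 1 12 10 14 13 16 3 11 2 15 7))^(-1) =(0 7 15 2 11 3 16 13 14 10 12 1 8)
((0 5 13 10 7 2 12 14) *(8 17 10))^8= ((0 5 13 8 17 10 7 2 12 14))^8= (0 12 7 17 13)(2 10 8 5 14)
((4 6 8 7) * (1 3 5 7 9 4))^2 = (1 5)(3 7)(4 8)(6 9)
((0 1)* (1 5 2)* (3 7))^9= ((0 5 2 1)(3 7))^9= (0 5 2 1)(3 7)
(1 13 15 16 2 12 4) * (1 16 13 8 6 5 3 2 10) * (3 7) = (1 8 6 5 7 3 2 12 4 16 10)(13 15) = [0, 8, 12, 2, 16, 7, 5, 3, 6, 9, 1, 11, 4, 15, 14, 13, 10]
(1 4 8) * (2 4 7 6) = (1 7 6 2 4 8) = [0, 7, 4, 3, 8, 5, 2, 6, 1]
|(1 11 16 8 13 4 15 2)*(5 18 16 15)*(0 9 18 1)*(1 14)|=|(0 9 18 16 8 13 4 5 14 1 11 15 2)|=13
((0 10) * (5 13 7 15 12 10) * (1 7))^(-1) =((0 5 13 1 7 15 12 10))^(-1) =(0 10 12 15 7 1 13 5)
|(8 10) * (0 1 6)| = |(0 1 6)(8 10)| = 6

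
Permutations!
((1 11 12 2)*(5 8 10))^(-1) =((1 11 12 2)(5 8 10))^(-1) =(1 2 12 11)(5 10 8)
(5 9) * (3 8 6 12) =[0, 1, 2, 8, 4, 9, 12, 7, 6, 5, 10, 11, 3] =(3 8 6 12)(5 9)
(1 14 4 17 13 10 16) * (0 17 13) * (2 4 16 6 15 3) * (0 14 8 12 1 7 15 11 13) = [17, 8, 4, 2, 0, 5, 11, 15, 12, 9, 6, 13, 1, 10, 16, 3, 7, 14] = (0 17 14 16 7 15 3 2 4)(1 8 12)(6 11 13 10)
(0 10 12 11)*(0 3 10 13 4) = (0 13 4)(3 10 12 11) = [13, 1, 2, 10, 0, 5, 6, 7, 8, 9, 12, 3, 11, 4]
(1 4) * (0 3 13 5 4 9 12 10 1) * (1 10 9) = (0 3 13 5 4)(9 12) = [3, 1, 2, 13, 0, 4, 6, 7, 8, 12, 10, 11, 9, 5]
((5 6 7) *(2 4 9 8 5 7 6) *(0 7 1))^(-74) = (0 7 1)(2 4 9 8 5)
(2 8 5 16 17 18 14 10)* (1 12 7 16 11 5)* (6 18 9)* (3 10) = (1 12 7 16 17 9 6 18 14 3 10 2 8)(5 11) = [0, 12, 8, 10, 4, 11, 18, 16, 1, 6, 2, 5, 7, 13, 3, 15, 17, 9, 14]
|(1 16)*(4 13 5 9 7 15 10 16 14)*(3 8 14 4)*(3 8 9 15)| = |(1 4 13 5 15 10 16)(3 9 7)(8 14)| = 42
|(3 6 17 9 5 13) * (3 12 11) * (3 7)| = |(3 6 17 9 5 13 12 11 7)| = 9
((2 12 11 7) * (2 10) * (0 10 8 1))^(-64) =(12)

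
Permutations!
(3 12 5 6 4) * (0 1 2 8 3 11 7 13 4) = (0 1 2 8 3 12 5 6)(4 11 7 13) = [1, 2, 8, 12, 11, 6, 0, 13, 3, 9, 10, 7, 5, 4]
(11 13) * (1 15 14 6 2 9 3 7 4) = (1 15 14 6 2 9 3 7 4)(11 13) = [0, 15, 9, 7, 1, 5, 2, 4, 8, 3, 10, 13, 12, 11, 6, 14]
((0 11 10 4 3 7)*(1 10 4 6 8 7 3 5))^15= ((0 11 4 5 1 10 6 8 7))^15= (0 6 5)(1 11 8)(4 7 10)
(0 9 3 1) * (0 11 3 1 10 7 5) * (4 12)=(0 9 1 11 3 10 7 5)(4 12)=[9, 11, 2, 10, 12, 0, 6, 5, 8, 1, 7, 3, 4]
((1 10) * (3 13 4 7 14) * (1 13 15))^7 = (1 15 3 14 7 4 13 10)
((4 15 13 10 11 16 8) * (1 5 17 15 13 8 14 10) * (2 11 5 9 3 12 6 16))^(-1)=((1 9 3 12 6 16 14 10 5 17 15 8 4 13)(2 11))^(-1)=(1 13 4 8 15 17 5 10 14 16 6 12 3 9)(2 11)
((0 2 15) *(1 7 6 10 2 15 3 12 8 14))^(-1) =((0 15)(1 7 6 10 2 3 12 8 14))^(-1) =(0 15)(1 14 8 12 3 2 10 6 7)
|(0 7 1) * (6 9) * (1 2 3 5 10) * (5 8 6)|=|(0 7 2 3 8 6 9 5 10 1)|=10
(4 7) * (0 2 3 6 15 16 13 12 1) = (0 2 3 6 15 16 13 12 1)(4 7) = [2, 0, 3, 6, 7, 5, 15, 4, 8, 9, 10, 11, 1, 12, 14, 16, 13]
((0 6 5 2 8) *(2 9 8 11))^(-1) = ((0 6 5 9 8)(2 11))^(-1) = (0 8 9 5 6)(2 11)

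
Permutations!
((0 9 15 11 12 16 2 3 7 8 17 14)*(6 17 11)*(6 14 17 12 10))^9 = (17)(0 9 15 14)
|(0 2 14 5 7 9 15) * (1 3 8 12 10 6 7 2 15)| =24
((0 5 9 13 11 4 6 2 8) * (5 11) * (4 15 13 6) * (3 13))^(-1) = (0 8 2 6 9 5 13 3 15 11) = ((0 11 15 3 13 5 9 6 2 8))^(-1)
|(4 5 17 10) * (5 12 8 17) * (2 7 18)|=|(2 7 18)(4 12 8 17 10)|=15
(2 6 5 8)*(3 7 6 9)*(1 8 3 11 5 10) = (1 8 2 9 11 5 3 7 6 10) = [0, 8, 9, 7, 4, 3, 10, 6, 2, 11, 1, 5]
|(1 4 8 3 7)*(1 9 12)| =7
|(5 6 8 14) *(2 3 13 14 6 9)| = 6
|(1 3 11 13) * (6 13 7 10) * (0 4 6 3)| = 20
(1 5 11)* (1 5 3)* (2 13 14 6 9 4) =[0, 3, 13, 1, 2, 11, 9, 7, 8, 4, 10, 5, 12, 14, 6] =(1 3)(2 13 14 6 9 4)(5 11)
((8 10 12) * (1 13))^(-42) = ((1 13)(8 10 12))^(-42) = (13)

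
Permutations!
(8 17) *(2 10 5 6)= (2 10 5 6)(8 17)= [0, 1, 10, 3, 4, 6, 2, 7, 17, 9, 5, 11, 12, 13, 14, 15, 16, 8]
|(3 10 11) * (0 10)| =|(0 10 11 3)| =4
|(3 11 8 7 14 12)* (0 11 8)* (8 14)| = |(0 11)(3 14 12)(7 8)| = 6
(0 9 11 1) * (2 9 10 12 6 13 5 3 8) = [10, 0, 9, 8, 4, 3, 13, 7, 2, 11, 12, 1, 6, 5] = (0 10 12 6 13 5 3 8 2 9 11 1)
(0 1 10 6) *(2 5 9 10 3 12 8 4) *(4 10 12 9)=(0 1 3 9 12 8 10 6)(2 5 4)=[1, 3, 5, 9, 2, 4, 0, 7, 10, 12, 6, 11, 8]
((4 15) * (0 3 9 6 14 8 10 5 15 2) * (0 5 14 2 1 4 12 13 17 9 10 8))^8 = ((0 3 10 14)(1 4)(2 5 15 12 13 17 9 6))^8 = (17)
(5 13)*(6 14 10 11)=(5 13)(6 14 10 11)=[0, 1, 2, 3, 4, 13, 14, 7, 8, 9, 11, 6, 12, 5, 10]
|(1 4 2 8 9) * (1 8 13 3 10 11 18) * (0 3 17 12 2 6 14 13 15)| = |(0 3 10 11 18 1 4 6 14 13 17 12 2 15)(8 9)| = 14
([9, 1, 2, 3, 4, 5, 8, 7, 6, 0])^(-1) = [9, 1, 2, 3, 4, 5, 8, 7, 6, 0]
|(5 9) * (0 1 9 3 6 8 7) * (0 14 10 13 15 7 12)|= 40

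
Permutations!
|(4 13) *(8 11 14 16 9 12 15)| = 14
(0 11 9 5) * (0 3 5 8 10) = (0 11 9 8 10)(3 5) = [11, 1, 2, 5, 4, 3, 6, 7, 10, 8, 0, 9]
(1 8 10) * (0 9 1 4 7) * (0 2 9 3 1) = (0 3 1 8 10 4 7 2 9) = [3, 8, 9, 1, 7, 5, 6, 2, 10, 0, 4]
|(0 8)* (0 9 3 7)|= 5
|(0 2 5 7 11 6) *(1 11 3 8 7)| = |(0 2 5 1 11 6)(3 8 7)| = 6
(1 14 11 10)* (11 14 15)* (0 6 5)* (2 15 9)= (0 6 5)(1 9 2 15 11 10)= [6, 9, 15, 3, 4, 0, 5, 7, 8, 2, 1, 10, 12, 13, 14, 11]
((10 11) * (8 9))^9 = ((8 9)(10 11))^9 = (8 9)(10 11)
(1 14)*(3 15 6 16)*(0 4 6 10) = [4, 14, 2, 15, 6, 5, 16, 7, 8, 9, 0, 11, 12, 13, 1, 10, 3] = (0 4 6 16 3 15 10)(1 14)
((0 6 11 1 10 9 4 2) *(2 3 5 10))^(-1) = ((0 6 11 1 2)(3 5 10 9 4))^(-1) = (0 2 1 11 6)(3 4 9 10 5)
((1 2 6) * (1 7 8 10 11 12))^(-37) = (1 7 11 2 8 12 6 10)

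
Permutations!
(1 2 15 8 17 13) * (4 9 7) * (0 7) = (0 7 4 9)(1 2 15 8 17 13) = [7, 2, 15, 3, 9, 5, 6, 4, 17, 0, 10, 11, 12, 1, 14, 8, 16, 13]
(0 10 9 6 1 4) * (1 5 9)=[10, 4, 2, 3, 0, 9, 5, 7, 8, 6, 1]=(0 10 1 4)(5 9 6)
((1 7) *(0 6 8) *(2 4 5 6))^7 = ((0 2 4 5 6 8)(1 7))^7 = (0 2 4 5 6 8)(1 7)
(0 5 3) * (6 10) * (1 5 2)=(0 2 1 5 3)(6 10)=[2, 5, 1, 0, 4, 3, 10, 7, 8, 9, 6]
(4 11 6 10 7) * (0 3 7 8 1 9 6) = [3, 9, 2, 7, 11, 5, 10, 4, 1, 6, 8, 0] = (0 3 7 4 11)(1 9 6 10 8)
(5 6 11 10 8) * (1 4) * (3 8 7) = (1 4)(3 8 5 6 11 10 7) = [0, 4, 2, 8, 1, 6, 11, 3, 5, 9, 7, 10]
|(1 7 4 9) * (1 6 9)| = |(1 7 4)(6 9)| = 6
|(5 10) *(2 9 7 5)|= 5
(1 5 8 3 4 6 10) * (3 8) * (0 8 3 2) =(0 8 3 4 6 10 1 5 2) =[8, 5, 0, 4, 6, 2, 10, 7, 3, 9, 1]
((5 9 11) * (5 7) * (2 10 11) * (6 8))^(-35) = (2 10 11 7 5 9)(6 8)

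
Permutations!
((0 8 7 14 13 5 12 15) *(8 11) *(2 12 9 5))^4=((0 11 8 7 14 13 2 12 15)(5 9))^4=(0 14 15 7 12 8 2 11 13)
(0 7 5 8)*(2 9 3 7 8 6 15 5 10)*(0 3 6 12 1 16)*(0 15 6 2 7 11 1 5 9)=(0 8 3 11 1 16 15 9 2)(5 12)(7 10)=[8, 16, 0, 11, 4, 12, 6, 10, 3, 2, 7, 1, 5, 13, 14, 9, 15]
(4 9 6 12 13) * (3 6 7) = (3 6 12 13 4 9 7) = [0, 1, 2, 6, 9, 5, 12, 3, 8, 7, 10, 11, 13, 4]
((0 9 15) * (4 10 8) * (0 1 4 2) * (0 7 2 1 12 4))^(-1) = (0 1 8 10 4 12 15 9)(2 7)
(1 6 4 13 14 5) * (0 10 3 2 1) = [10, 6, 1, 2, 13, 0, 4, 7, 8, 9, 3, 11, 12, 14, 5] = (0 10 3 2 1 6 4 13 14 5)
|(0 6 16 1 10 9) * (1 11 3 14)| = 9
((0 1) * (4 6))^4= ((0 1)(4 6))^4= (6)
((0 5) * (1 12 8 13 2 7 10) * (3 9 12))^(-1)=(0 5)(1 10 7 2 13 8 12 9 3)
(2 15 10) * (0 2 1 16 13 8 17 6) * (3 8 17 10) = (0 2 15 3 8 10 1 16 13 17 6) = [2, 16, 15, 8, 4, 5, 0, 7, 10, 9, 1, 11, 12, 17, 14, 3, 13, 6]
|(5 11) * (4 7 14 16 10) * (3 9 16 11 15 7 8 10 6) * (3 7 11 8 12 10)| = |(3 9 16 6 7 14 8)(4 12 10)(5 15 11)| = 21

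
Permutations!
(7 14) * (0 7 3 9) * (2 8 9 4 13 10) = (0 7 14 3 4 13 10 2 8 9) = [7, 1, 8, 4, 13, 5, 6, 14, 9, 0, 2, 11, 12, 10, 3]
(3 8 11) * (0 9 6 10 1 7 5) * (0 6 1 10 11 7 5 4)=(0 9 1 5 6 11 3 8 7 4)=[9, 5, 2, 8, 0, 6, 11, 4, 7, 1, 10, 3]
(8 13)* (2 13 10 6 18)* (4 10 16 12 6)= [0, 1, 13, 3, 10, 5, 18, 7, 16, 9, 4, 11, 6, 8, 14, 15, 12, 17, 2]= (2 13 8 16 12 6 18)(4 10)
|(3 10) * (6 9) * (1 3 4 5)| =|(1 3 10 4 5)(6 9)| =10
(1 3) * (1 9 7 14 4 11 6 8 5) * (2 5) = [0, 3, 5, 9, 11, 1, 8, 14, 2, 7, 10, 6, 12, 13, 4] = (1 3 9 7 14 4 11 6 8 2 5)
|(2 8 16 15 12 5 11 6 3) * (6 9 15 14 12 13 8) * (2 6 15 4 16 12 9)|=28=|(2 15 13 8 12 5 11)(3 6)(4 16 14 9)|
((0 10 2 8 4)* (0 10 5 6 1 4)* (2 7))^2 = (0 6 4 7 8 5 1 10 2) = ((0 5 6 1 4 10 7 2 8))^2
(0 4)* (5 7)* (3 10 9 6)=(0 4)(3 10 9 6)(5 7)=[4, 1, 2, 10, 0, 7, 3, 5, 8, 6, 9]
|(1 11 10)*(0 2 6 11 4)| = |(0 2 6 11 10 1 4)| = 7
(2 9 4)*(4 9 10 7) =(2 10 7 4) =[0, 1, 10, 3, 2, 5, 6, 4, 8, 9, 7]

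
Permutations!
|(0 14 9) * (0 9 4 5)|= 4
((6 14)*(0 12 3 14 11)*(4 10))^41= ((0 12 3 14 6 11)(4 10))^41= (0 11 6 14 3 12)(4 10)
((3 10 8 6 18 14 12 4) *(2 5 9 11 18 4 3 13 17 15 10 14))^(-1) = (2 18 11 9 5)(3 12 14)(4 6 8 10 15 17 13)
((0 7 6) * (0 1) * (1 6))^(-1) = (0 1 7)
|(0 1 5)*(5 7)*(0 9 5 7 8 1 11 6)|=|(0 11 6)(1 8)(5 9)|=6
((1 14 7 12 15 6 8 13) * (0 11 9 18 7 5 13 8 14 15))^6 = ((0 11 9 18 7 12)(1 15 6 14 5 13))^6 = (18)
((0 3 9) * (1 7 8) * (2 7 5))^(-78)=((0 3 9)(1 5 2 7 8))^(-78)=(9)(1 2 8 5 7)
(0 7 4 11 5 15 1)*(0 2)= (0 7 4 11 5 15 1 2)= [7, 2, 0, 3, 11, 15, 6, 4, 8, 9, 10, 5, 12, 13, 14, 1]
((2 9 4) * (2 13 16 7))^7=((2 9 4 13 16 7))^7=(2 9 4 13 16 7)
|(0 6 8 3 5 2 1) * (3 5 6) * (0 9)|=8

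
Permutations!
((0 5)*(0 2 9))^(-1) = (0 9 2 5)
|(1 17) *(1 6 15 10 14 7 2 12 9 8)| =|(1 17 6 15 10 14 7 2 12 9 8)| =11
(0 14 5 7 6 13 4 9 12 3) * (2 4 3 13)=(0 14 5 7 6 2 4 9 12 13 3)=[14, 1, 4, 0, 9, 7, 2, 6, 8, 12, 10, 11, 13, 3, 5]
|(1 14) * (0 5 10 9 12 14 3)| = |(0 5 10 9 12 14 1 3)| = 8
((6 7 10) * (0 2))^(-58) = ((0 2)(6 7 10))^(-58) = (6 10 7)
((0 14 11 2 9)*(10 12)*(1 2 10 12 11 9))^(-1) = (0 9 14)(1 2)(10 11) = ((0 14 9)(1 2)(10 11))^(-1)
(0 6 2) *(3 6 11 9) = [11, 1, 0, 6, 4, 5, 2, 7, 8, 3, 10, 9] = (0 11 9 3 6 2)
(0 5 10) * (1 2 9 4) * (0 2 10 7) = (0 5 7)(1 10 2 9 4) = [5, 10, 9, 3, 1, 7, 6, 0, 8, 4, 2]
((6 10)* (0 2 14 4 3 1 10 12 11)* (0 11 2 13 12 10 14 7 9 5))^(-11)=(0 2 5 12 9 13 7)(1 14 4 3)(6 10)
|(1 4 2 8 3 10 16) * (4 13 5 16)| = 20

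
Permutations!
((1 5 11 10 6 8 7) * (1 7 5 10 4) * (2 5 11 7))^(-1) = (1 4 11 8 6 10)(2 7 5)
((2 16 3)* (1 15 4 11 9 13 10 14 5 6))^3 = ((1 15 4 11 9 13 10 14 5 6)(2 16 3))^3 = (16)(1 11 10 6 4 13 5 15 9 14)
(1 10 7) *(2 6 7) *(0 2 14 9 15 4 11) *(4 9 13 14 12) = (0 2 6 7 1 10 12 4 11)(9 15)(13 14) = [2, 10, 6, 3, 11, 5, 7, 1, 8, 15, 12, 0, 4, 14, 13, 9]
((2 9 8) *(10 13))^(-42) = (13)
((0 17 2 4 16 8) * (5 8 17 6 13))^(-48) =(17)(0 13 8 6 5)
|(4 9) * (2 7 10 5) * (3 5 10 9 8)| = 7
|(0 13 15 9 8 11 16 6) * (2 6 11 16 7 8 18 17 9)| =60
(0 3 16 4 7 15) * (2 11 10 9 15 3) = (0 2 11 10 9 15)(3 16 4 7) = [2, 1, 11, 16, 7, 5, 6, 3, 8, 15, 9, 10, 12, 13, 14, 0, 4]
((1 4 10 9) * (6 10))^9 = ((1 4 6 10 9))^9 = (1 9 10 6 4)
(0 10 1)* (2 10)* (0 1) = (0 2 10) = [2, 1, 10, 3, 4, 5, 6, 7, 8, 9, 0]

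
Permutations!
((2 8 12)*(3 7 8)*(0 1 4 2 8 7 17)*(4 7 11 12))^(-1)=(0 17 3 2 4 8 12 11 7 1)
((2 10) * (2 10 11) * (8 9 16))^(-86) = (8 9 16)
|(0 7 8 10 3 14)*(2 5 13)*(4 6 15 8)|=|(0 7 4 6 15 8 10 3 14)(2 5 13)|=9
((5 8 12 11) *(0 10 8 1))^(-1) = ((0 10 8 12 11 5 1))^(-1) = (0 1 5 11 12 8 10)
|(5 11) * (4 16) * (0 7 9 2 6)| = |(0 7 9 2 6)(4 16)(5 11)| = 10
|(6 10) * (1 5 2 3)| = 4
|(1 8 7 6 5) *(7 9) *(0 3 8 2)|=9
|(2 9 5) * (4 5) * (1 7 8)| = |(1 7 8)(2 9 4 5)| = 12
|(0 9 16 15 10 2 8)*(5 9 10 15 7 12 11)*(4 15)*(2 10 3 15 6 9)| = 13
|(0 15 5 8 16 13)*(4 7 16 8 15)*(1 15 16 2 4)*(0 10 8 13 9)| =6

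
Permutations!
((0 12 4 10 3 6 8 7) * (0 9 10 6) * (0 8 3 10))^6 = ((0 12 4 6 3 8 7 9))^6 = (0 7 3 4)(6 12 9 8)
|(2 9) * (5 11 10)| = |(2 9)(5 11 10)| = 6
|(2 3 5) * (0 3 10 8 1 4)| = |(0 3 5 2 10 8 1 4)| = 8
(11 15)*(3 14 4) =(3 14 4)(11 15) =[0, 1, 2, 14, 3, 5, 6, 7, 8, 9, 10, 15, 12, 13, 4, 11]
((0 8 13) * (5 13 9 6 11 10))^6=((0 8 9 6 11 10 5 13))^6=(0 5 11 9)(6 8 13 10)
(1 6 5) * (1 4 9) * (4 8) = (1 6 5 8 4 9) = [0, 6, 2, 3, 9, 8, 5, 7, 4, 1]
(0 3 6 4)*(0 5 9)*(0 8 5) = (0 3 6 4)(5 9 8) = [3, 1, 2, 6, 0, 9, 4, 7, 5, 8]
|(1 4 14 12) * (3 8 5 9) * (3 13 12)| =|(1 4 14 3 8 5 9 13 12)| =9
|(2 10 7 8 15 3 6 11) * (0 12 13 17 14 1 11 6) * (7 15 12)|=|(0 7 8 12 13 17 14 1 11 2 10 15 3)|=13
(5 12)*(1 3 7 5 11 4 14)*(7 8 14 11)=(1 3 8 14)(4 11)(5 12 7)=[0, 3, 2, 8, 11, 12, 6, 5, 14, 9, 10, 4, 7, 13, 1]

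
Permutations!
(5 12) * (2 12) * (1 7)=(1 7)(2 12 5)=[0, 7, 12, 3, 4, 2, 6, 1, 8, 9, 10, 11, 5]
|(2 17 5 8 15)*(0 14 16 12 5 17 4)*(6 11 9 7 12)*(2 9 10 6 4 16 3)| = |(17)(0 14 3 2 16 4)(5 8 15 9 7 12)(6 11 10)| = 6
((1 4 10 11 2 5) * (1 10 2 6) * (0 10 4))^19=(0 1 6 11 10)(2 5 4)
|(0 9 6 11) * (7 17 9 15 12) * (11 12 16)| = |(0 15 16 11)(6 12 7 17 9)| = 20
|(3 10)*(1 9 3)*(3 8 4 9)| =|(1 3 10)(4 9 8)| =3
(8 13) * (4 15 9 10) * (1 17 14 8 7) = (1 17 14 8 13 7)(4 15 9 10) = [0, 17, 2, 3, 15, 5, 6, 1, 13, 10, 4, 11, 12, 7, 8, 9, 16, 14]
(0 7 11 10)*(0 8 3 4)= (0 7 11 10 8 3 4)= [7, 1, 2, 4, 0, 5, 6, 11, 3, 9, 8, 10]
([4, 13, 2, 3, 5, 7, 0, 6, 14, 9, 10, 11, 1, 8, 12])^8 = (0 7 4 6 5)(1 14 13 12 8)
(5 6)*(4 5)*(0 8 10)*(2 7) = (0 8 10)(2 7)(4 5 6) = [8, 1, 7, 3, 5, 6, 4, 2, 10, 9, 0]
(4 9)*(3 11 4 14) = [0, 1, 2, 11, 9, 5, 6, 7, 8, 14, 10, 4, 12, 13, 3] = (3 11 4 9 14)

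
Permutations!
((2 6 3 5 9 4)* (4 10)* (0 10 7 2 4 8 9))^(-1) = ((0 10 8 9 7 2 6 3 5))^(-1) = (0 5 3 6 2 7 9 8 10)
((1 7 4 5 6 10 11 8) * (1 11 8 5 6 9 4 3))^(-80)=(1 7 3)(4 11 6 5 10 9 8)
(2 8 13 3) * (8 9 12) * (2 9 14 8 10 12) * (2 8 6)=(2 14 6)(3 9 8 13)(10 12)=[0, 1, 14, 9, 4, 5, 2, 7, 13, 8, 12, 11, 10, 3, 6]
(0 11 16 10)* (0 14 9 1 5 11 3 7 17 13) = (0 3 7 17 13)(1 5 11 16 10 14 9) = [3, 5, 2, 7, 4, 11, 6, 17, 8, 1, 14, 16, 12, 0, 9, 15, 10, 13]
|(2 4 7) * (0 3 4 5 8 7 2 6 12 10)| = |(0 3 4 2 5 8 7 6 12 10)| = 10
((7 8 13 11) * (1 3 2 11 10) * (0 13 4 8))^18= (0 10 3 11)(1 2 7 13)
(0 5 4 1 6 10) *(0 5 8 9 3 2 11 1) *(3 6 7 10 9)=(0 8 3 2 11 1 7 10 5 4)(6 9)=[8, 7, 11, 2, 0, 4, 9, 10, 3, 6, 5, 1]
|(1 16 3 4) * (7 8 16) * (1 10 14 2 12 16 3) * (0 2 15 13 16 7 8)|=|(0 2 12 7)(1 8 3 4 10 14 15 13 16)|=36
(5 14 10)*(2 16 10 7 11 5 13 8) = [0, 1, 16, 3, 4, 14, 6, 11, 2, 9, 13, 5, 12, 8, 7, 15, 10] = (2 16 10 13 8)(5 14 7 11)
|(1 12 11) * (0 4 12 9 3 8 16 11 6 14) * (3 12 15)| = |(0 4 15 3 8 16 11 1 9 12 6 14)| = 12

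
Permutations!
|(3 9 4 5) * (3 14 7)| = 6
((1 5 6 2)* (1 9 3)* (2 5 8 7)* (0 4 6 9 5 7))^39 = (0 8 1 3 9 5 2 7 6 4)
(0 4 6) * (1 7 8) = (0 4 6)(1 7 8) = [4, 7, 2, 3, 6, 5, 0, 8, 1]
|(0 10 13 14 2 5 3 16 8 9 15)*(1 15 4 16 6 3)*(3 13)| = 20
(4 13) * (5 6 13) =(4 5 6 13) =[0, 1, 2, 3, 5, 6, 13, 7, 8, 9, 10, 11, 12, 4]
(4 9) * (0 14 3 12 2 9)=[14, 1, 9, 12, 0, 5, 6, 7, 8, 4, 10, 11, 2, 13, 3]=(0 14 3 12 2 9 4)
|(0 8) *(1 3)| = |(0 8)(1 3)| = 2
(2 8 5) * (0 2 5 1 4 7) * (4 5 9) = (0 2 8 1 5 9 4 7) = [2, 5, 8, 3, 7, 9, 6, 0, 1, 4]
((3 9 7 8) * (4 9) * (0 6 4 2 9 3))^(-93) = (0 3 7 6 2 8 4 9)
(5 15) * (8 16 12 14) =(5 15)(8 16 12 14) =[0, 1, 2, 3, 4, 15, 6, 7, 16, 9, 10, 11, 14, 13, 8, 5, 12]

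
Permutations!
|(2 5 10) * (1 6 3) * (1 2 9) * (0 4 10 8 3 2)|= |(0 4 10 9 1 6 2 5 8 3)|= 10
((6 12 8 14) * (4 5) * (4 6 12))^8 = (4 6 5)(8 12 14) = ((4 5 6)(8 14 12))^8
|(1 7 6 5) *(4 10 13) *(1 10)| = 7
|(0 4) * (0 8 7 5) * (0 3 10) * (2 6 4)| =9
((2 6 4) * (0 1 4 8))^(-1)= ((0 1 4 2 6 8))^(-1)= (0 8 6 2 4 1)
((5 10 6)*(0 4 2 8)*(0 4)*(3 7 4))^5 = (5 6 10)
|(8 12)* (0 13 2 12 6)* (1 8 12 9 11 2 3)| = |(0 13 3 1 8 6)(2 9 11)| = 6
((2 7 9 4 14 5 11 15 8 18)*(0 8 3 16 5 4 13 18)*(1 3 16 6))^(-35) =(18)(0 8)(1 3 6)(4 14)(5 11 15 16)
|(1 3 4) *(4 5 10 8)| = 6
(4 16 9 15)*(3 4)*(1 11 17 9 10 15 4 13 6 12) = (1 11 17 9 4 16 10 15 3 13 6 12) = [0, 11, 2, 13, 16, 5, 12, 7, 8, 4, 15, 17, 1, 6, 14, 3, 10, 9]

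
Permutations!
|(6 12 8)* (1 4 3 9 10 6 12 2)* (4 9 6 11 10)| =6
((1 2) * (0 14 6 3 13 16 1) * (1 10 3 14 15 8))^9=((0 15 8 1 2)(3 13 16 10)(6 14))^9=(0 2 1 8 15)(3 13 16 10)(6 14)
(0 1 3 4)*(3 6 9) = (0 1 6 9 3 4) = [1, 6, 2, 4, 0, 5, 9, 7, 8, 3]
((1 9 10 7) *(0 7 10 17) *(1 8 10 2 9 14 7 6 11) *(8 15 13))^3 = (0 1 15 10 17 11 7 8 9 6 14 13 2)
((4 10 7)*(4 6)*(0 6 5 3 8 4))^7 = ((0 6)(3 8 4 10 7 5))^7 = (0 6)(3 8 4 10 7 5)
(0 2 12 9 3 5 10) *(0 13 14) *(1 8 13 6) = (0 2 12 9 3 5 10 6 1 8 13 14) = [2, 8, 12, 5, 4, 10, 1, 7, 13, 3, 6, 11, 9, 14, 0]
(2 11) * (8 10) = (2 11)(8 10) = [0, 1, 11, 3, 4, 5, 6, 7, 10, 9, 8, 2]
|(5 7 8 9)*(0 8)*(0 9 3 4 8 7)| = |(0 7 9 5)(3 4 8)| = 12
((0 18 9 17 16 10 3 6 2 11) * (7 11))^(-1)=(0 11 7 2 6 3 10 16 17 9 18)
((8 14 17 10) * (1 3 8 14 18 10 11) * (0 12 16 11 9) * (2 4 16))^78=(0 8 2 10 16 17 1)(3 12 18 4 14 11 9)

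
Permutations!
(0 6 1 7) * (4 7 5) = (0 6 1 5 4 7) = [6, 5, 2, 3, 7, 4, 1, 0]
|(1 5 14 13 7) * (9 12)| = |(1 5 14 13 7)(9 12)| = 10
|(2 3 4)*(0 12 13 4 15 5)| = 8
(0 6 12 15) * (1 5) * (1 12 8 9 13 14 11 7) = (0 6 8 9 13 14 11 7 1 5 12 15) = [6, 5, 2, 3, 4, 12, 8, 1, 9, 13, 10, 7, 15, 14, 11, 0]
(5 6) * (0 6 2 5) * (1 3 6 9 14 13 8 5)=(0 9 14 13 8 5 2 1 3 6)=[9, 3, 1, 6, 4, 2, 0, 7, 5, 14, 10, 11, 12, 8, 13]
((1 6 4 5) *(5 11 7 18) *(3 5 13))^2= (1 4 7 13 5 6 11 18 3)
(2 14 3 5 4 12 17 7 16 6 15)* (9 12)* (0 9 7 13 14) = (0 9 12 17 13 14 3 5 4 7 16 6 15 2) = [9, 1, 0, 5, 7, 4, 15, 16, 8, 12, 10, 11, 17, 14, 3, 2, 6, 13]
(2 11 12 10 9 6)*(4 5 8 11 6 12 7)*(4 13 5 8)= (2 6)(4 8 11 7 13 5)(9 12 10)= [0, 1, 6, 3, 8, 4, 2, 13, 11, 12, 9, 7, 10, 5]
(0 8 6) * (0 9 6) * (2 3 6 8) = (0 2 3 6 9 8) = [2, 1, 3, 6, 4, 5, 9, 7, 0, 8]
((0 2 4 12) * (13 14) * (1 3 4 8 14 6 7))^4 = (0 13 3 2 6 4 8 7 12 14 1) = ((0 2 8 14 13 6 7 1 3 4 12))^4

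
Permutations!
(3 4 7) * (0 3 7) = (7)(0 3 4) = [3, 1, 2, 4, 0, 5, 6, 7]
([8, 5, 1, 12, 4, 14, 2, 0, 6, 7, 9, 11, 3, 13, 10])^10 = [0, 1, 2, 3, 4, 5, 6, 7, 8, 9, 10, 11, 12, 13, 14]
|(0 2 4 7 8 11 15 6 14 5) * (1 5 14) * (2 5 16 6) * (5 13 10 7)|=|(0 13 10 7 8 11 15 2 4 5)(1 16 6)|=30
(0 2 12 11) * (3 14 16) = (0 2 12 11)(3 14 16) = [2, 1, 12, 14, 4, 5, 6, 7, 8, 9, 10, 0, 11, 13, 16, 15, 3]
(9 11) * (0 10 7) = [10, 1, 2, 3, 4, 5, 6, 0, 8, 11, 7, 9] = (0 10 7)(9 11)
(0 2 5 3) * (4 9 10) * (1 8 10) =(0 2 5 3)(1 8 10 4 9) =[2, 8, 5, 0, 9, 3, 6, 7, 10, 1, 4]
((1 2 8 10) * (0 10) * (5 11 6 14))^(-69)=(0 10 1 2 8)(5 14 6 11)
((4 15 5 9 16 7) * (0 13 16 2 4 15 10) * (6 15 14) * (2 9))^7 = (0 5 7 10 15 16 4 6 13 2 14)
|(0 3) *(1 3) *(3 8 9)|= 5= |(0 1 8 9 3)|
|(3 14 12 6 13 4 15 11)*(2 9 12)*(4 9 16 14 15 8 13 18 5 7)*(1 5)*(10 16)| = 60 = |(1 5 7 4 8 13 9 12 6 18)(2 10 16 14)(3 15 11)|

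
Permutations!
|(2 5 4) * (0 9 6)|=|(0 9 6)(2 5 4)|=3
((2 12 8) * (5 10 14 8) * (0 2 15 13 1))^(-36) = (0 10 13 12 8)(1 5 15 2 14)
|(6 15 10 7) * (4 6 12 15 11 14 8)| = |(4 6 11 14 8)(7 12 15 10)| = 20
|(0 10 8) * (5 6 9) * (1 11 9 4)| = |(0 10 8)(1 11 9 5 6 4)| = 6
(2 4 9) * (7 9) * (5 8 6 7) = (2 4 5 8 6 7 9) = [0, 1, 4, 3, 5, 8, 7, 9, 6, 2]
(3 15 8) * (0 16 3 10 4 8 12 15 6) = (0 16 3 6)(4 8 10)(12 15) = [16, 1, 2, 6, 8, 5, 0, 7, 10, 9, 4, 11, 15, 13, 14, 12, 3]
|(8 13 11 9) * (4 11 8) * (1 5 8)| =|(1 5 8 13)(4 11 9)| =12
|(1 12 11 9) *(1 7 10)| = 6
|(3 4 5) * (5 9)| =4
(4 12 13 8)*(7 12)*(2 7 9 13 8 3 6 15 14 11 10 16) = (2 7 12 8 4 9 13 3 6 15 14 11 10 16) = [0, 1, 7, 6, 9, 5, 15, 12, 4, 13, 16, 10, 8, 3, 11, 14, 2]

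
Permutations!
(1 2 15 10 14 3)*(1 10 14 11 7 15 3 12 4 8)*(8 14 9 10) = [0, 2, 3, 8, 14, 5, 6, 15, 1, 10, 11, 7, 4, 13, 12, 9] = (1 2 3 8)(4 14 12)(7 15 9 10 11)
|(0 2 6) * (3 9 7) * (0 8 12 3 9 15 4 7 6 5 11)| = 8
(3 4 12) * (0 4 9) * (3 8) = (0 4 12 8 3 9) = [4, 1, 2, 9, 12, 5, 6, 7, 3, 0, 10, 11, 8]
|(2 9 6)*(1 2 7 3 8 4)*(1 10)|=|(1 2 9 6 7 3 8 4 10)|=9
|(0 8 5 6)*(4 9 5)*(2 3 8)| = |(0 2 3 8 4 9 5 6)| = 8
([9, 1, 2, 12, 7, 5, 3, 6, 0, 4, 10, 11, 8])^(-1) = (0 8 12 3 6 7 4 9)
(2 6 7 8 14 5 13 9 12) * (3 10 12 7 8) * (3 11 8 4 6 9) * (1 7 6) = (1 7 11 8 14 5 13 3 10 12 2 9 6 4) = [0, 7, 9, 10, 1, 13, 4, 11, 14, 6, 12, 8, 2, 3, 5]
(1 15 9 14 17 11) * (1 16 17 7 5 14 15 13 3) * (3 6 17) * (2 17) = (1 13 6 2 17 11 16 3)(5 14 7)(9 15) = [0, 13, 17, 1, 4, 14, 2, 5, 8, 15, 10, 16, 12, 6, 7, 9, 3, 11]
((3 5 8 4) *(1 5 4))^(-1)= ((1 5 8)(3 4))^(-1)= (1 8 5)(3 4)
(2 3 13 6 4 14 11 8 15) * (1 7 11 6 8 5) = [0, 7, 3, 13, 14, 1, 4, 11, 15, 9, 10, 5, 12, 8, 6, 2] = (1 7 11 5)(2 3 13 8 15)(4 14 6)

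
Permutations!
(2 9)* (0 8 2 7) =[8, 1, 9, 3, 4, 5, 6, 0, 2, 7] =(0 8 2 9 7)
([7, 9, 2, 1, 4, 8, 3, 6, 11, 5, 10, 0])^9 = (11)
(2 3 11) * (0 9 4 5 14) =(0 9 4 5 14)(2 3 11) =[9, 1, 3, 11, 5, 14, 6, 7, 8, 4, 10, 2, 12, 13, 0]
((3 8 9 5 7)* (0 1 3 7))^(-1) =((0 1 3 8 9 5))^(-1) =(0 5 9 8 3 1)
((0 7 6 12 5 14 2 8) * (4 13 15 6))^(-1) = (0 8 2 14 5 12 6 15 13 4 7)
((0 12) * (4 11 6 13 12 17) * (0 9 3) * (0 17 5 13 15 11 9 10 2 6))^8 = ((0 5 13 12 10 2 6 15 11)(3 17 4 9))^8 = (17)(0 11 15 6 2 10 12 13 5)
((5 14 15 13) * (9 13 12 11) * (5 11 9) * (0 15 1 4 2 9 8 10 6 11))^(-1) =((0 15 12 8 10 6 11 5 14 1 4 2 9 13))^(-1) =(0 13 9 2 4 1 14 5 11 6 10 8 12 15)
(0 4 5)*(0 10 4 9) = (0 9)(4 5 10) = [9, 1, 2, 3, 5, 10, 6, 7, 8, 0, 4]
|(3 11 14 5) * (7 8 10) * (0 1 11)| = 6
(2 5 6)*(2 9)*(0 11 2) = [11, 1, 5, 3, 4, 6, 9, 7, 8, 0, 10, 2] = (0 11 2 5 6 9)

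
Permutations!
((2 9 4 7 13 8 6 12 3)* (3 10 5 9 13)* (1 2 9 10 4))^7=((1 2 13 8 6 12 4 7 3 9)(5 10))^7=(1 7 6 2 3 12 13 9 4 8)(5 10)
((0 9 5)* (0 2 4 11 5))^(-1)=((0 9)(2 4 11 5))^(-1)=(0 9)(2 5 11 4)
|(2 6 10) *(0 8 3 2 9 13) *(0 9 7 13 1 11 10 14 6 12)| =|(0 8 3 2 12)(1 11 10 7 13 9)(6 14)| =30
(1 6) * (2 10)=(1 6)(2 10)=[0, 6, 10, 3, 4, 5, 1, 7, 8, 9, 2]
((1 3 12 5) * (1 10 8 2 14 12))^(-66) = (14)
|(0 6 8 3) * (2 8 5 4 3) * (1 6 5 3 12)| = 14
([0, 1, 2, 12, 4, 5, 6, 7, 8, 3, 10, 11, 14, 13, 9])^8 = (14)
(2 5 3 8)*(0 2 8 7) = [2, 1, 5, 7, 4, 3, 6, 0, 8] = (8)(0 2 5 3 7)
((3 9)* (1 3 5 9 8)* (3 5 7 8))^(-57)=((1 5 9 7 8))^(-57)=(1 7 5 8 9)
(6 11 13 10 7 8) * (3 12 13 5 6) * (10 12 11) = (3 11 5 6 10 7 8)(12 13) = [0, 1, 2, 11, 4, 6, 10, 8, 3, 9, 7, 5, 13, 12]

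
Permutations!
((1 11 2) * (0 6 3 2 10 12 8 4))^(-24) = (0 10 3 8 1)(2 4 11 6 12)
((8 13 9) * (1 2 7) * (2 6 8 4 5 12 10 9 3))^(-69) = (1 6 8 13 3 2 7)(4 5 12 10 9)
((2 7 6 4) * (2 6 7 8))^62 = ((2 8)(4 6))^62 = (8)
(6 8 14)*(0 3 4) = [3, 1, 2, 4, 0, 5, 8, 7, 14, 9, 10, 11, 12, 13, 6] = (0 3 4)(6 8 14)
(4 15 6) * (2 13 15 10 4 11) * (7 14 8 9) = (2 13 15 6 11)(4 10)(7 14 8 9) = [0, 1, 13, 3, 10, 5, 11, 14, 9, 7, 4, 2, 12, 15, 8, 6]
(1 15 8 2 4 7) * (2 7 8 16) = [0, 15, 4, 3, 8, 5, 6, 1, 7, 9, 10, 11, 12, 13, 14, 16, 2] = (1 15 16 2 4 8 7)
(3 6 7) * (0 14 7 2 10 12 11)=(0 14 7 3 6 2 10 12 11)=[14, 1, 10, 6, 4, 5, 2, 3, 8, 9, 12, 0, 11, 13, 7]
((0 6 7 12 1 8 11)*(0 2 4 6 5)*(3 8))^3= ((0 5)(1 3 8 11 2 4 6 7 12))^3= (0 5)(1 11 6)(2 7 3)(4 12 8)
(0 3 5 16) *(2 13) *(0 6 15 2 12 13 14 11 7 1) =[3, 0, 14, 5, 4, 16, 15, 1, 8, 9, 10, 7, 13, 12, 11, 2, 6] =(0 3 5 16 6 15 2 14 11 7 1)(12 13)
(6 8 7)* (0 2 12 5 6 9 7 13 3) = (0 2 12 5 6 8 13 3)(7 9) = [2, 1, 12, 0, 4, 6, 8, 9, 13, 7, 10, 11, 5, 3]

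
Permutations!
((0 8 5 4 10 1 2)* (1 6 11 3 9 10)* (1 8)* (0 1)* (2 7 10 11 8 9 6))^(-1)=(1 2 10 7)(3 11 9 4 5 8 6)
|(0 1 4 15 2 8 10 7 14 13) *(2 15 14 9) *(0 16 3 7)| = 12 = |(0 1 4 14 13 16 3 7 9 2 8 10)|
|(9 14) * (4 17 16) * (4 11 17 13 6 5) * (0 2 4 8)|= |(0 2 4 13 6 5 8)(9 14)(11 17 16)|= 42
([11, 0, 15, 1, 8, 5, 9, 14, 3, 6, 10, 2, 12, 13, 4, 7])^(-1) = (0 1 3 8 4 14 7 15 2 11)(6 9)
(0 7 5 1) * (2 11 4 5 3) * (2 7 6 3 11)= [6, 0, 2, 7, 5, 1, 3, 11, 8, 9, 10, 4]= (0 6 3 7 11 4 5 1)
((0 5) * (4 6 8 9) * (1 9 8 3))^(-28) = ((0 5)(1 9 4 6 3))^(-28) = (1 4 3 9 6)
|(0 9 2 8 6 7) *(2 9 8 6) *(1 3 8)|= |(9)(0 1 3 8 2 6 7)|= 7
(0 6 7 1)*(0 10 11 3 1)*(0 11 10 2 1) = (0 6 7 11 3)(1 2) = [6, 2, 1, 0, 4, 5, 7, 11, 8, 9, 10, 3]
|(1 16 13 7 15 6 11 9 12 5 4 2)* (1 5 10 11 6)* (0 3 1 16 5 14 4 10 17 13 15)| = 66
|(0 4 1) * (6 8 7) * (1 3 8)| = |(0 4 3 8 7 6 1)| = 7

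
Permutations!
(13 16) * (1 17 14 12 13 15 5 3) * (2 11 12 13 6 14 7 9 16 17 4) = [0, 4, 11, 1, 2, 3, 14, 9, 8, 16, 10, 12, 6, 17, 13, 5, 15, 7] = (1 4 2 11 12 6 14 13 17 7 9 16 15 5 3)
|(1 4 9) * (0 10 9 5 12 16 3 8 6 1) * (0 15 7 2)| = 24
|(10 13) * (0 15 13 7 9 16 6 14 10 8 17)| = 30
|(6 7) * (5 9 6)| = 4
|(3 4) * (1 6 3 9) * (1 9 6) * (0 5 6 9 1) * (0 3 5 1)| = |(0 1 3 4 9)(5 6)| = 10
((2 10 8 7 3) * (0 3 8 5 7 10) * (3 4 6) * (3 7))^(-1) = ((0 4 6 7 8 10 5 3 2))^(-1) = (0 2 3 5 10 8 7 6 4)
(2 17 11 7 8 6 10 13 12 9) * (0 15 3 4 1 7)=(0 15 3 4 1 7 8 6 10 13 12 9 2 17 11)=[15, 7, 17, 4, 1, 5, 10, 8, 6, 2, 13, 0, 9, 12, 14, 3, 16, 11]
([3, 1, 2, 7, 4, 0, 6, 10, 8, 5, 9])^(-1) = [5, 1, 2, 0, 4, 9, 6, 3, 8, 10, 7]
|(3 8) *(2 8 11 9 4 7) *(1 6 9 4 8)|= 9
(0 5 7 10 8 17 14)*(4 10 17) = (0 5 7 17 14)(4 10 8) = [5, 1, 2, 3, 10, 7, 6, 17, 4, 9, 8, 11, 12, 13, 0, 15, 16, 14]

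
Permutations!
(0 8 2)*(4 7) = (0 8 2)(4 7) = [8, 1, 0, 3, 7, 5, 6, 4, 2]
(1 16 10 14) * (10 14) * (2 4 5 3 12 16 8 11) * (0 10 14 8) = (0 10 14 1)(2 4 5 3 12 16 8 11) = [10, 0, 4, 12, 5, 3, 6, 7, 11, 9, 14, 2, 16, 13, 1, 15, 8]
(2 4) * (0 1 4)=(0 1 4 2)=[1, 4, 0, 3, 2]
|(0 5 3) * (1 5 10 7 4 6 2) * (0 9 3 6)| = 4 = |(0 10 7 4)(1 5 6 2)(3 9)|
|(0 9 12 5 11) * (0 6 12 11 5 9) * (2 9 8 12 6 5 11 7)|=6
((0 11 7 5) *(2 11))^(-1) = (0 5 7 11 2)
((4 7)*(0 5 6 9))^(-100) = ((0 5 6 9)(4 7))^(-100) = (9)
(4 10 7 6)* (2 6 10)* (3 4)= (2 6 3 4)(7 10)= [0, 1, 6, 4, 2, 5, 3, 10, 8, 9, 7]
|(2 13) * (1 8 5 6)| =4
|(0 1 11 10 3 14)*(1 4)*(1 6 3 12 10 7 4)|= 8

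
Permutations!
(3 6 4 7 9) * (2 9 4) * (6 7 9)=(2 6)(3 7 4 9)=[0, 1, 6, 7, 9, 5, 2, 4, 8, 3]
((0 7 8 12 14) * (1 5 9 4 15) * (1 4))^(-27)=((0 7 8 12 14)(1 5 9)(4 15))^(-27)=(0 12 7 14 8)(4 15)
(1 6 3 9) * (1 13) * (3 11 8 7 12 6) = (1 3 9 13)(6 11 8 7 12) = [0, 3, 2, 9, 4, 5, 11, 12, 7, 13, 10, 8, 6, 1]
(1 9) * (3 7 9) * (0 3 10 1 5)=(0 3 7 9 5)(1 10)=[3, 10, 2, 7, 4, 0, 6, 9, 8, 5, 1]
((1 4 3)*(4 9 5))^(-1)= ((1 9 5 4 3))^(-1)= (1 3 4 5 9)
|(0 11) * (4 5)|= |(0 11)(4 5)|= 2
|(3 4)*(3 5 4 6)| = 2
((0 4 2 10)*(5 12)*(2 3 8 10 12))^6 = ((0 4 3 8 10)(2 12 5))^6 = (12)(0 4 3 8 10)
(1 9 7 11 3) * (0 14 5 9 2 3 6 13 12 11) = (0 14 5 9 7)(1 2 3)(6 13 12 11) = [14, 2, 3, 1, 4, 9, 13, 0, 8, 7, 10, 6, 11, 12, 5]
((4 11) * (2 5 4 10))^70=((2 5 4 11 10))^70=(11)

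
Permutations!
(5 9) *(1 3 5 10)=(1 3 5 9 10)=[0, 3, 2, 5, 4, 9, 6, 7, 8, 10, 1]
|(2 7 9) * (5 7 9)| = |(2 9)(5 7)| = 2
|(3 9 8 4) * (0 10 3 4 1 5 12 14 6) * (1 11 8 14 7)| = 12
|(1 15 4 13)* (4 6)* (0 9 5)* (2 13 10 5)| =|(0 9 2 13 1 15 6 4 10 5)| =10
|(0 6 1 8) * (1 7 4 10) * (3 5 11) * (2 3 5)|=14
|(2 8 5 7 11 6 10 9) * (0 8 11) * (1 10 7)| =|(0 8 5 1 10 9 2 11 6 7)| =10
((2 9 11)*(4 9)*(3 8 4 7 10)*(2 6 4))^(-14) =(2 7 10 3 8)(4 11)(6 9)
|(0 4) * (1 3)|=|(0 4)(1 3)|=2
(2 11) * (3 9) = (2 11)(3 9) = [0, 1, 11, 9, 4, 5, 6, 7, 8, 3, 10, 2]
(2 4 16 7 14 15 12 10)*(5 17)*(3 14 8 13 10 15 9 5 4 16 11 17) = (2 16 7 8 13 10)(3 14 9 5)(4 11 17)(12 15) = [0, 1, 16, 14, 11, 3, 6, 8, 13, 5, 2, 17, 15, 10, 9, 12, 7, 4]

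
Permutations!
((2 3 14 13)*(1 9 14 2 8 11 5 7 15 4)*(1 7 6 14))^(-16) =(4 15 7)(5 14 8)(6 13 11)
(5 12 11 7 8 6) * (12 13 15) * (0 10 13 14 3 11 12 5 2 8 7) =(0 10 13 15 5 14 3 11)(2 8 6) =[10, 1, 8, 11, 4, 14, 2, 7, 6, 9, 13, 0, 12, 15, 3, 5]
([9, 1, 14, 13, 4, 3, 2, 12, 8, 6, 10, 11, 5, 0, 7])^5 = (0 7)(2 3)(5 6)(9 12)(13 14)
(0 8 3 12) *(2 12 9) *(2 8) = [2, 1, 12, 9, 4, 5, 6, 7, 3, 8, 10, 11, 0] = (0 2 12)(3 9 8)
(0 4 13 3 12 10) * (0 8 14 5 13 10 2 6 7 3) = (0 4 10 8 14 5 13)(2 6 7 3 12) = [4, 1, 6, 12, 10, 13, 7, 3, 14, 9, 8, 11, 2, 0, 5]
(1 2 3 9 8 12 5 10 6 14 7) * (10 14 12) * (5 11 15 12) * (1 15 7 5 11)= (1 2 3 9 8 10 6 11 7 15 12)(5 14)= [0, 2, 3, 9, 4, 14, 11, 15, 10, 8, 6, 7, 1, 13, 5, 12]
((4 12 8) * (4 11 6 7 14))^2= (4 8 6 14 12 11 7)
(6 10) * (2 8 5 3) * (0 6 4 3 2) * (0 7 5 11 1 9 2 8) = (0 6 10 4 3 7 5 8 11 1 9 2) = [6, 9, 0, 7, 3, 8, 10, 5, 11, 2, 4, 1]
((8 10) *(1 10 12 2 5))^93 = (1 12)(2 10)(5 8)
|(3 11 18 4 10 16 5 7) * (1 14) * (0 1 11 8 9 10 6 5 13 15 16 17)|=42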